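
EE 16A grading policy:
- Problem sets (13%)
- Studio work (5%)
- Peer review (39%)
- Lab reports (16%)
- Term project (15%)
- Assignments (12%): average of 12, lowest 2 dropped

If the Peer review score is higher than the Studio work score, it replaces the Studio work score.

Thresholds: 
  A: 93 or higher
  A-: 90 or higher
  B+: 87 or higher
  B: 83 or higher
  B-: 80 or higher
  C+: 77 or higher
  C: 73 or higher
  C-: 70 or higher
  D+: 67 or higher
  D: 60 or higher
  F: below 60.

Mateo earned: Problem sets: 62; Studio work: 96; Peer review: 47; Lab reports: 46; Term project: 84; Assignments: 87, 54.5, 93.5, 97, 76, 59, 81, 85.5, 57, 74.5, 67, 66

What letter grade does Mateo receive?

Assignments: drop 54.5, 57 → average of remaining 10 = 786.5/10 = 78.65
Peer review (47) ≤ Studio work (96), so Studio work stays at 96.
Weighted total:
  Problem sets 62 × 0.13 = 8.06
  Studio work 96 × 0.05 = 4.8
  Peer review 47 × 0.39 = 18.33
  Lab reports 46 × 0.16 = 7.36
  Term project 84 × 0.15 = 12.6
  Assignments 78.65 × 0.12 = 9.438
Sum = 60.588
60.588 is ≥ 60 and < 67 → D

D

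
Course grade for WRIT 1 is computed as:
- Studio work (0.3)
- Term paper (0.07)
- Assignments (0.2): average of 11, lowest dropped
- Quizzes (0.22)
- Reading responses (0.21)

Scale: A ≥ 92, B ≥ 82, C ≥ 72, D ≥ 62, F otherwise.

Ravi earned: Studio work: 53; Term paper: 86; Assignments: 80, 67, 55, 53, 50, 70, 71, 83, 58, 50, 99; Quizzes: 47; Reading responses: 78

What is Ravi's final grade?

Assignments: drop 50 → average of remaining 10 = 686/10 = 68.6
Weighted total:
  Studio work 53 × 0.3 = 15.9
  Term paper 86 × 0.07 = 6.02
  Assignments 68.6 × 0.2 = 13.72
  Quizzes 47 × 0.22 = 10.34
  Reading responses 78 × 0.21 = 16.38
Sum = 62.36
62.36 is ≥ 62 and < 72 → D

D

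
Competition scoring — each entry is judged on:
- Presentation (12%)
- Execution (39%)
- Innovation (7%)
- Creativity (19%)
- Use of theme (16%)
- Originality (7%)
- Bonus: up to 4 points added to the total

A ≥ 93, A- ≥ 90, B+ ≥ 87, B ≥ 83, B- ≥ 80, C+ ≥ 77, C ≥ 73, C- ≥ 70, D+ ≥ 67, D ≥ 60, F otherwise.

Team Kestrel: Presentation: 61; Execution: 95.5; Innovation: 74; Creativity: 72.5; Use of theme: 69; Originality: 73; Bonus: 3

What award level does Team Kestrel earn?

B-

Weighted total:
  Presentation 61 × 0.12 = 7.32
  Execution 95.5 × 0.39 = 37.245
  Innovation 74 × 0.07 = 5.18
  Creativity 72.5 × 0.19 = 13.775
  Use of theme 69 × 0.16 = 11.04
  Originality 73 × 0.07 = 5.11
Sum = 79.67
Bonus: 79.67 + 3 = 82.67
82.67 is ≥ 80 and < 83 → B-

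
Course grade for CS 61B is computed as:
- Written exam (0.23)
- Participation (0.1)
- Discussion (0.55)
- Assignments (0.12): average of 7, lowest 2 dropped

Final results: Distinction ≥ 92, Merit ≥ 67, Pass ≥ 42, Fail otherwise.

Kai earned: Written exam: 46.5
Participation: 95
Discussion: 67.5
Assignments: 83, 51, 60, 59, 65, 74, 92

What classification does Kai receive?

Assignments: drop 51, 59 → average of remaining 5 = 374/5 = 74.8
Weighted total:
  Written exam 46.5 × 0.23 = 10.695
  Participation 95 × 0.1 = 9.5
  Discussion 67.5 × 0.55 = 37.125
  Assignments 74.8 × 0.12 = 8.976
Sum = 66.296
66.296 is ≥ 42 and < 67 → Pass

Pass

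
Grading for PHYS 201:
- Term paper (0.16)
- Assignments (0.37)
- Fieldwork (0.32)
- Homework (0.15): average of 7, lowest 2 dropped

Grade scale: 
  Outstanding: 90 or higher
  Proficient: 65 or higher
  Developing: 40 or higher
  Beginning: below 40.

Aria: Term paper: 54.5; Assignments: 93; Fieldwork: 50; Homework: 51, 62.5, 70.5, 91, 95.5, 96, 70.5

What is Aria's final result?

Proficient

Homework: drop 51, 62.5 → average of remaining 5 = 423.5/5 = 84.7
Weighted total:
  Term paper 54.5 × 0.16 = 8.72
  Assignments 93 × 0.37 = 34.41
  Fieldwork 50 × 0.32 = 16
  Homework 84.7 × 0.15 = 12.705
Sum = 71.835
71.835 is ≥ 65 and < 90 → Proficient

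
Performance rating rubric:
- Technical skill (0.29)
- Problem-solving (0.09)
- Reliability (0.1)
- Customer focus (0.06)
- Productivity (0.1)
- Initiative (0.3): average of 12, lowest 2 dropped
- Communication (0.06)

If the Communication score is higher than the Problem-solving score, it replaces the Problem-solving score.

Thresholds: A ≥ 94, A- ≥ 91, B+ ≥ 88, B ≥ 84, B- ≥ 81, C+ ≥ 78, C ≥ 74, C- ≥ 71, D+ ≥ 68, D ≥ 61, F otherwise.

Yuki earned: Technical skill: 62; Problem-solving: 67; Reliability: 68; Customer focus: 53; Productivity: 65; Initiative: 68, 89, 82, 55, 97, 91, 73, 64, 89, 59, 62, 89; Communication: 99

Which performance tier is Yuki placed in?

Initiative: drop 55, 59 → average of remaining 10 = 804/10 = 80.4
Communication (99) > Problem-solving (67), so Problem-solving counts as 99.
Weighted total:
  Technical skill 62 × 0.29 = 17.98
  Problem-solving 99 × 0.09 = 8.91
  Reliability 68 × 0.1 = 6.8
  Customer focus 53 × 0.06 = 3.18
  Productivity 65 × 0.1 = 6.5
  Initiative 80.4 × 0.3 = 24.12
  Communication 99 × 0.06 = 5.94
Sum = 73.43
73.43 is ≥ 71 and < 74 → C-

C-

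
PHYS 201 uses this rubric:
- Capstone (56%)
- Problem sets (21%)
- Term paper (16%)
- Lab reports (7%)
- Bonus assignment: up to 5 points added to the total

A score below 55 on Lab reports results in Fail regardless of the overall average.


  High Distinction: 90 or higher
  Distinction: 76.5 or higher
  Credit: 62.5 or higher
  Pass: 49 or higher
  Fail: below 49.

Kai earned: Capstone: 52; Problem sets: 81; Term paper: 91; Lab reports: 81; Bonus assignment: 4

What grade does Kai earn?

Credit

Lab reports score 81 ≥ 55: minimum met.
Weighted total:
  Capstone 52 × 0.56 = 29.12
  Problem sets 81 × 0.21 = 17.01
  Term paper 91 × 0.16 = 14.56
  Lab reports 81 × 0.07 = 5.67
Sum = 66.36
Bonus assignment: 66.36 + 4 = 70.36
70.36 is ≥ 62.5 and < 76.5 → Credit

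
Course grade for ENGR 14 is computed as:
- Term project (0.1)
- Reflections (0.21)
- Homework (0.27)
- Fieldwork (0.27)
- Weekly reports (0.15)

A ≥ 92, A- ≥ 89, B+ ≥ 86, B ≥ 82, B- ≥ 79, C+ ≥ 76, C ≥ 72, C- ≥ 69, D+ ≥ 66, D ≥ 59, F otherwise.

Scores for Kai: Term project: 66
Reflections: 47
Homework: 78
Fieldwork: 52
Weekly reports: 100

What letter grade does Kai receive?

Weighted total:
  Term project 66 × 0.1 = 6.6
  Reflections 47 × 0.21 = 9.87
  Homework 78 × 0.27 = 21.06
  Fieldwork 52 × 0.27 = 14.04
  Weekly reports 100 × 0.15 = 15
Sum = 66.57
66.57 is ≥ 66 and < 69 → D+

D+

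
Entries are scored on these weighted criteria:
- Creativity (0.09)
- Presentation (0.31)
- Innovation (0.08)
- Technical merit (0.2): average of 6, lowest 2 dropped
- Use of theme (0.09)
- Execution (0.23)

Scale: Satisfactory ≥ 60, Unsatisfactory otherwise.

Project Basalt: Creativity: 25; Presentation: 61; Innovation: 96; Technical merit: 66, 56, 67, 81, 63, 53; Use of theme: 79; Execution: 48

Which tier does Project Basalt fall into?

Technical merit: drop 53, 56 → average of remaining 4 = 277/4 = 69.25
Weighted total:
  Creativity 25 × 0.09 = 2.25
  Presentation 61 × 0.31 = 18.91
  Innovation 96 × 0.08 = 7.68
  Technical merit 69.25 × 0.2 = 13.85
  Use of theme 79 × 0.09 = 7.11
  Execution 48 × 0.23 = 11.04
Sum = 60.84
60.84 ≥ 60 → Satisfactory

Satisfactory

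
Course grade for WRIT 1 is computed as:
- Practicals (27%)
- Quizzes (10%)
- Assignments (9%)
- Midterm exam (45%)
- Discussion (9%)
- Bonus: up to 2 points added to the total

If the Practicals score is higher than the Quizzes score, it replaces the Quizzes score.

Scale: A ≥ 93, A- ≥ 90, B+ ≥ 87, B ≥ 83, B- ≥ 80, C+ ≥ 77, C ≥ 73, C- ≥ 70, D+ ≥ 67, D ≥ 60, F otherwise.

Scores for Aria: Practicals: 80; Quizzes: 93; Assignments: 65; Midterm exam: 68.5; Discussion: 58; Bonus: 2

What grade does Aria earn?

Practicals (80) ≤ Quizzes (93), so Quizzes stays at 93.
Weighted total:
  Practicals 80 × 0.27 = 21.6
  Quizzes 93 × 0.1 = 9.3
  Assignments 65 × 0.09 = 5.85
  Midterm exam 68.5 × 0.45 = 30.825
  Discussion 58 × 0.09 = 5.22
Sum = 72.795
Bonus: 72.795 + 2 = 74.795
74.795 is ≥ 73 and < 77 → C

C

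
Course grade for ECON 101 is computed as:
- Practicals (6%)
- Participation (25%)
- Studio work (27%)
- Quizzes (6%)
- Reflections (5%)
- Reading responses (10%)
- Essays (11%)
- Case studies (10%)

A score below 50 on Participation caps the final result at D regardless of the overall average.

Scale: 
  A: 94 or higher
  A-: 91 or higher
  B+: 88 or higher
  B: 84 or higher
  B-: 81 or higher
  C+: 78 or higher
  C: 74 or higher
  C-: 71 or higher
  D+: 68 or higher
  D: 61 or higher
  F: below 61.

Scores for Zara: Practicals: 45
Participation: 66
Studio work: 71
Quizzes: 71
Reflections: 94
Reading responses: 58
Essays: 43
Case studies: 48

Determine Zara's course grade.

Participation score 66 ≥ 50: minimum met.
Weighted total:
  Practicals 45 × 0.06 = 2.7
  Participation 66 × 0.25 = 16.5
  Studio work 71 × 0.27 = 19.17
  Quizzes 71 × 0.06 = 4.26
  Reflections 94 × 0.05 = 4.7
  Reading responses 58 × 0.1 = 5.8
  Essays 43 × 0.11 = 4.73
  Case studies 48 × 0.1 = 4.8
Sum = 62.66
62.66 is ≥ 61 and < 68 → D

D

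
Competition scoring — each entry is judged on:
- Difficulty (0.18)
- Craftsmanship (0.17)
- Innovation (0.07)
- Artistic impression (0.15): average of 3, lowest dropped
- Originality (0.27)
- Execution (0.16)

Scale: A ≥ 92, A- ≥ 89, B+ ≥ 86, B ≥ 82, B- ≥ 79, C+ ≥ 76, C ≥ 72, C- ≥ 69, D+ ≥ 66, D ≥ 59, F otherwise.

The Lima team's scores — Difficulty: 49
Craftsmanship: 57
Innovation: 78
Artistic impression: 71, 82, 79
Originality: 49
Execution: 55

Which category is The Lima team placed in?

F

Artistic impression: drop 71 → average of remaining 2 = 161/2 = 80.5
Weighted total:
  Difficulty 49 × 0.18 = 8.82
  Craftsmanship 57 × 0.17 = 9.69
  Innovation 78 × 0.07 = 5.46
  Artistic impression 80.5 × 0.15 = 12.075
  Originality 49 × 0.27 = 13.23
  Execution 55 × 0.16 = 8.8
Sum = 58.075
58.075 < 59 → F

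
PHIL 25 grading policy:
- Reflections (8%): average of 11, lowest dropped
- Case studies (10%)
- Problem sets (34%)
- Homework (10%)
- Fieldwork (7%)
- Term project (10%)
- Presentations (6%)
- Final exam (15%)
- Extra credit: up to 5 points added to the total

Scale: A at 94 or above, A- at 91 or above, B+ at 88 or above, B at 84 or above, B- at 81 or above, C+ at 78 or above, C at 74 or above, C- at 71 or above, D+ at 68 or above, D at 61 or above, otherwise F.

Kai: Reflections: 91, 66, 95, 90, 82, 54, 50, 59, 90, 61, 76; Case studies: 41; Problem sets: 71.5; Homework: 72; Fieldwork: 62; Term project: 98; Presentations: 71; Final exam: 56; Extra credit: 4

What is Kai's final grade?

Reflections: drop 50 → average of remaining 10 = 764/10 = 76.4
Weighted total:
  Reflections 76.4 × 0.08 = 6.112
  Case studies 41 × 0.1 = 4.1
  Problem sets 71.5 × 0.34 = 24.31
  Homework 72 × 0.1 = 7.2
  Fieldwork 62 × 0.07 = 4.34
  Term project 98 × 0.1 = 9.8
  Presentations 71 × 0.06 = 4.26
  Final exam 56 × 0.15 = 8.4
Sum = 68.522
Extra credit: 68.522 + 4 = 72.522
72.522 is ≥ 71 and < 74 → C-

C-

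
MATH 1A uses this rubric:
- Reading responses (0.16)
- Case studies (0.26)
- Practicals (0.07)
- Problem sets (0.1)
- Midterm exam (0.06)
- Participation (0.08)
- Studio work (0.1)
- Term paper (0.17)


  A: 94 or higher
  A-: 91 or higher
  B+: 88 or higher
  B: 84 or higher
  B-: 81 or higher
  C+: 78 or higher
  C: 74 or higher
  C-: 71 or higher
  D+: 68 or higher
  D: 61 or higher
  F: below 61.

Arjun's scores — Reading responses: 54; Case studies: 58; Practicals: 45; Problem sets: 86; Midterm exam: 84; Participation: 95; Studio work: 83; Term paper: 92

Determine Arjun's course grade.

Weighted total:
  Reading responses 54 × 0.16 = 8.64
  Case studies 58 × 0.26 = 15.08
  Practicals 45 × 0.07 = 3.15
  Problem sets 86 × 0.1 = 8.6
  Midterm exam 84 × 0.06 = 5.04
  Participation 95 × 0.08 = 7.6
  Studio work 83 × 0.1 = 8.3
  Term paper 92 × 0.17 = 15.64
Sum = 72.05
72.05 is ≥ 71 and < 74 → C-

C-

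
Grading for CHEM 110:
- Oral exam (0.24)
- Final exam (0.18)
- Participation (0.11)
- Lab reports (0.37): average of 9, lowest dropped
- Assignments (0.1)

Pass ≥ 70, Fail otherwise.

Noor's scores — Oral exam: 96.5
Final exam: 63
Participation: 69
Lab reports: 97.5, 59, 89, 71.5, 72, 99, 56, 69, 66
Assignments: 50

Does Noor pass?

Pass

Lab reports: drop 56 → average of remaining 8 = 623/8 = 77.875
Weighted total:
  Oral exam 96.5 × 0.24 = 23.16
  Final exam 63 × 0.18 = 11.34
  Participation 69 × 0.11 = 7.59
  Lab reports 77.875 × 0.37 = 28.81375
  Assignments 50 × 0.1 = 5
Sum = 75.90375
75.90375 ≥ 70 → Pass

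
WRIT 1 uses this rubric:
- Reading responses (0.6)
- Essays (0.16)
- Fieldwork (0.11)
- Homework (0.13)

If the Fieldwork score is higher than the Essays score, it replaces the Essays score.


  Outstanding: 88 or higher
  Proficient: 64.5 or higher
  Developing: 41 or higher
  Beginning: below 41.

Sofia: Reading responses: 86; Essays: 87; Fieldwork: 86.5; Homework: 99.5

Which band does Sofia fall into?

Fieldwork (86.5) ≤ Essays (87), so Essays stays at 87.
Weighted total:
  Reading responses 86 × 0.6 = 51.6
  Essays 87 × 0.16 = 13.92
  Fieldwork 86.5 × 0.11 = 9.515
  Homework 99.5 × 0.13 = 12.935
Sum = 87.97
87.97 is ≥ 64.5 and < 88 → Proficient

Proficient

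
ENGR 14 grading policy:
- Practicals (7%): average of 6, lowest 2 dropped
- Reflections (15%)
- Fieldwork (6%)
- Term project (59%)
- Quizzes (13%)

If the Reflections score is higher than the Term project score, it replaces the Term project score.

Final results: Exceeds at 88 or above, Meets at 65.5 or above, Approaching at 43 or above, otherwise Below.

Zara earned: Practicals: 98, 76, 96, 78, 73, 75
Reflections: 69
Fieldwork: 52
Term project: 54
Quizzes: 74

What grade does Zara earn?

Meets

Practicals: drop 73, 75 → average of remaining 4 = 348/4 = 87
Reflections (69) > Term project (54), so Term project counts as 69.
Weighted total:
  Practicals 87 × 0.07 = 6.09
  Reflections 69 × 0.15 = 10.35
  Fieldwork 52 × 0.06 = 3.12
  Term project 69 × 0.59 = 40.71
  Quizzes 74 × 0.13 = 9.62
Sum = 69.89
69.89 is ≥ 65.5 and < 88 → Meets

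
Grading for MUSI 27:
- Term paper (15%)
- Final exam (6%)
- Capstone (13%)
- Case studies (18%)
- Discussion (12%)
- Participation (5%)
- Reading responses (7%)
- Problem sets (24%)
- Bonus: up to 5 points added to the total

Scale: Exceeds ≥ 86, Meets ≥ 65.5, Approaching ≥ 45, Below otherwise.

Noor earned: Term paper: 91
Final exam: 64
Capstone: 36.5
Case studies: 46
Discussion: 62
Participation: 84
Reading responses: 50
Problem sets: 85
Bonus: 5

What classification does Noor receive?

Weighted total:
  Term paper 91 × 0.15 = 13.65
  Final exam 64 × 0.06 = 3.84
  Capstone 36.5 × 0.13 = 4.745
  Case studies 46 × 0.18 = 8.28
  Discussion 62 × 0.12 = 7.44
  Participation 84 × 0.05 = 4.2
  Reading responses 50 × 0.07 = 3.5
  Problem sets 85 × 0.24 = 20.4
Sum = 66.055
Bonus: 66.055 + 5 = 71.055
71.055 is ≥ 65.5 and < 86 → Meets

Meets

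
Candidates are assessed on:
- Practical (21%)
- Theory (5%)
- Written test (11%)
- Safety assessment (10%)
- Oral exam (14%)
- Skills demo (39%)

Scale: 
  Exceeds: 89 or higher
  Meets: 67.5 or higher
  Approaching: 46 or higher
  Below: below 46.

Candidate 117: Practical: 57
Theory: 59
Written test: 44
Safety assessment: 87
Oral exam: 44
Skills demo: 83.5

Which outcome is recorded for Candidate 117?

Weighted total:
  Practical 57 × 0.21 = 11.97
  Theory 59 × 0.05 = 2.95
  Written test 44 × 0.11 = 4.84
  Safety assessment 87 × 0.1 = 8.7
  Oral exam 44 × 0.14 = 6.16
  Skills demo 83.5 × 0.39 = 32.565
Sum = 67.185
67.185 is ≥ 46 and < 67.5 → Approaching

Approaching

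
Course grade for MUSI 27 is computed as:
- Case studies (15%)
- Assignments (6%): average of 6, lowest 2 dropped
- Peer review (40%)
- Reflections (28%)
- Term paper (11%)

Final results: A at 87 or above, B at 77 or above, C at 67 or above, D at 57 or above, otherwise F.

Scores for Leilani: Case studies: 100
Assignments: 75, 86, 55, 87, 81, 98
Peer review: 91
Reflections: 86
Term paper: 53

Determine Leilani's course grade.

Assignments: drop 55, 75 → average of remaining 4 = 352/4 = 88
Weighted total:
  Case studies 100 × 0.15 = 15
  Assignments 88 × 0.06 = 5.28
  Peer review 91 × 0.4 = 36.4
  Reflections 86 × 0.28 = 24.08
  Term paper 53 × 0.11 = 5.83
Sum = 86.59
86.59 is ≥ 77 and < 87 → B

B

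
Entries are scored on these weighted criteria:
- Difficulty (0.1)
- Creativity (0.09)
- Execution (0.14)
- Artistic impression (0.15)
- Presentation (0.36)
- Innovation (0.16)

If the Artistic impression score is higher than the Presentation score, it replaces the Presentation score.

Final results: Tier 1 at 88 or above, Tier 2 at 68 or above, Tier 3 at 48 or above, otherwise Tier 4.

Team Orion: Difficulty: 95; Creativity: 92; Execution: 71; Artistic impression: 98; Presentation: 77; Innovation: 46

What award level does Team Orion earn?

Tier 2

Artistic impression (98) > Presentation (77), so Presentation counts as 98.
Weighted total:
  Difficulty 95 × 0.1 = 9.5
  Creativity 92 × 0.09 = 8.28
  Execution 71 × 0.14 = 9.94
  Artistic impression 98 × 0.15 = 14.7
  Presentation 98 × 0.36 = 35.28
  Innovation 46 × 0.16 = 7.36
Sum = 85.06
85.06 is ≥ 68 and < 88 → Tier 2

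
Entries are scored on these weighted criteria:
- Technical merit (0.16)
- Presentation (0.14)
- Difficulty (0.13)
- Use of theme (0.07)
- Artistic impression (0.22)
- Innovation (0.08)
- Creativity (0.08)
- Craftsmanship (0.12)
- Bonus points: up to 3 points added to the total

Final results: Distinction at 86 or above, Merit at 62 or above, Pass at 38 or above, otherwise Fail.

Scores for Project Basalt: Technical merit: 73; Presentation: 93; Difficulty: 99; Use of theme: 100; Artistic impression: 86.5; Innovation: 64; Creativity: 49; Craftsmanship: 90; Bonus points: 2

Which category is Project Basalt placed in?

Weighted total:
  Technical merit 73 × 0.16 = 11.68
  Presentation 93 × 0.14 = 13.02
  Difficulty 99 × 0.13 = 12.87
  Use of theme 100 × 0.07 = 7
  Artistic impression 86.5 × 0.22 = 19.03
  Innovation 64 × 0.08 = 5.12
  Creativity 49 × 0.08 = 3.92
  Craftsmanship 90 × 0.12 = 10.8
Sum = 83.44
Bonus points: 83.44 + 2 = 85.44
85.44 is ≥ 62 and < 86 → Merit

Merit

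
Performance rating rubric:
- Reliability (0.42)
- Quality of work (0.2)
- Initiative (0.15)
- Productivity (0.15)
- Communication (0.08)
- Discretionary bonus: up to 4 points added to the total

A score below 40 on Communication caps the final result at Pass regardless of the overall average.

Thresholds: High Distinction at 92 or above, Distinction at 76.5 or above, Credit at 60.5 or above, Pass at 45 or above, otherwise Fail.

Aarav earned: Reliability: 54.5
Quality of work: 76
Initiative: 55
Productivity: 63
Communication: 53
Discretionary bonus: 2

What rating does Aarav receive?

Communication score 53 ≥ 40: minimum met.
Weighted total:
  Reliability 54.5 × 0.42 = 22.89
  Quality of work 76 × 0.2 = 15.2
  Initiative 55 × 0.15 = 8.25
  Productivity 63 × 0.15 = 9.45
  Communication 53 × 0.08 = 4.24
Sum = 60.03
Discretionary bonus: 60.03 + 2 = 62.03
62.03 is ≥ 60.5 and < 76.5 → Credit

Credit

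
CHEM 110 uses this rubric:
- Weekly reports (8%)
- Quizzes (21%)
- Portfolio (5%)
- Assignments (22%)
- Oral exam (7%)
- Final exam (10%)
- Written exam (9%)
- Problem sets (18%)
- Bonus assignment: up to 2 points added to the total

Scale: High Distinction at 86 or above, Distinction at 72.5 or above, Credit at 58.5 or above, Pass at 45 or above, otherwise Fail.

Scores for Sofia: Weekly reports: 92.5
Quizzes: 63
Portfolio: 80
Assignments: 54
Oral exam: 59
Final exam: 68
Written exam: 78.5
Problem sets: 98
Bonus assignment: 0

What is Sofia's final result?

Credit

Weighted total:
  Weekly reports 92.5 × 0.08 = 7.4
  Quizzes 63 × 0.21 = 13.23
  Portfolio 80 × 0.05 = 4
  Assignments 54 × 0.22 = 11.88
  Oral exam 59 × 0.07 = 4.13
  Final exam 68 × 0.1 = 6.8
  Written exam 78.5 × 0.09 = 7.065
  Problem sets 98 × 0.18 = 17.64
Sum = 72.145
Bonus assignment: 72.145 + 0 = 72.145
72.145 is ≥ 58.5 and < 72.5 → Credit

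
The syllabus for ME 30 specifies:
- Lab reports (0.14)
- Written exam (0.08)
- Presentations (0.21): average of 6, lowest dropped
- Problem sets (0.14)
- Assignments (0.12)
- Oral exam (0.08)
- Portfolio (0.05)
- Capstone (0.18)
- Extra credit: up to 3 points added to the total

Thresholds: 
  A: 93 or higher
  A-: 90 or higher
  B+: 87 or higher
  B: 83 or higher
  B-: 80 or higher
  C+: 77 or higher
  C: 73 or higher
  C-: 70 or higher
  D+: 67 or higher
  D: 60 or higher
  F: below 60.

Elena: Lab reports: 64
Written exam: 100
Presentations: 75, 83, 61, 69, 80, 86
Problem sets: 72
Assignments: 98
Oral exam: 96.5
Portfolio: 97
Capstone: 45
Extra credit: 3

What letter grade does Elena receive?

Presentations: drop 61 → average of remaining 5 = 393/5 = 78.6
Weighted total:
  Lab reports 64 × 0.14 = 8.96
  Written exam 100 × 0.08 = 8
  Presentations 78.6 × 0.21 = 16.506
  Problem sets 72 × 0.14 = 10.08
  Assignments 98 × 0.12 = 11.76
  Oral exam 96.5 × 0.08 = 7.72
  Portfolio 97 × 0.05 = 4.85
  Capstone 45 × 0.18 = 8.1
Sum = 75.976
Extra credit: 75.976 + 3 = 78.976
78.976 is ≥ 77 and < 80 → C+

C+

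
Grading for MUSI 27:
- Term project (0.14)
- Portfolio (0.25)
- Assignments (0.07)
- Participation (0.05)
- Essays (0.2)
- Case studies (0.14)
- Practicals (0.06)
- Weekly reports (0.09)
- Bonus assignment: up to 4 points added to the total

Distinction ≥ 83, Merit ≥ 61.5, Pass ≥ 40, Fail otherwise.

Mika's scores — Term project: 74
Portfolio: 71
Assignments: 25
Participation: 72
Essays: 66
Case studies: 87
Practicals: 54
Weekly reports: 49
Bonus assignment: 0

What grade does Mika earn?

Merit

Weighted total:
  Term project 74 × 0.14 = 10.36
  Portfolio 71 × 0.25 = 17.75
  Assignments 25 × 0.07 = 1.75
  Participation 72 × 0.05 = 3.6
  Essays 66 × 0.2 = 13.2
  Case studies 87 × 0.14 = 12.18
  Practicals 54 × 0.06 = 3.24
  Weekly reports 49 × 0.09 = 4.41
Sum = 66.49
Bonus assignment: 66.49 + 0 = 66.49
66.49 is ≥ 61.5 and < 83 → Merit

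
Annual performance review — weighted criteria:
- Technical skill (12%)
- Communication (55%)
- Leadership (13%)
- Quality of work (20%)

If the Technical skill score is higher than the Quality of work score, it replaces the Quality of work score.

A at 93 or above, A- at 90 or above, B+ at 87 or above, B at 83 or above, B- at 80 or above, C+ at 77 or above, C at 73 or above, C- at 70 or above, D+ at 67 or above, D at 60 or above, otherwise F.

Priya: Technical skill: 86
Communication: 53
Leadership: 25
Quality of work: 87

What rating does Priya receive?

D

Technical skill (86) ≤ Quality of work (87), so Quality of work stays at 87.
Weighted total:
  Technical skill 86 × 0.12 = 10.32
  Communication 53 × 0.55 = 29.15
  Leadership 25 × 0.13 = 3.25
  Quality of work 87 × 0.2 = 17.4
Sum = 60.12
60.12 is ≥ 60 and < 67 → D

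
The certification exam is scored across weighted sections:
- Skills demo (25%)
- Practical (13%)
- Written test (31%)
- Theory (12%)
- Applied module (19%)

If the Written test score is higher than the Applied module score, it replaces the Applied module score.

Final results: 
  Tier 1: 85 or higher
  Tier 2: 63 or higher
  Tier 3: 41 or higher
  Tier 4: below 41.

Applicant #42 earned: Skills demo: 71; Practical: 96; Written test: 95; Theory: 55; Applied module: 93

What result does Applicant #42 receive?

Written test (95) > Applied module (93), so Applied module counts as 95.
Weighted total:
  Skills demo 71 × 0.25 = 17.75
  Practical 96 × 0.13 = 12.48
  Written test 95 × 0.31 = 29.45
  Theory 55 × 0.12 = 6.6
  Applied module 95 × 0.19 = 18.05
Sum = 84.33
84.33 is ≥ 63 and < 85 → Tier 2

Tier 2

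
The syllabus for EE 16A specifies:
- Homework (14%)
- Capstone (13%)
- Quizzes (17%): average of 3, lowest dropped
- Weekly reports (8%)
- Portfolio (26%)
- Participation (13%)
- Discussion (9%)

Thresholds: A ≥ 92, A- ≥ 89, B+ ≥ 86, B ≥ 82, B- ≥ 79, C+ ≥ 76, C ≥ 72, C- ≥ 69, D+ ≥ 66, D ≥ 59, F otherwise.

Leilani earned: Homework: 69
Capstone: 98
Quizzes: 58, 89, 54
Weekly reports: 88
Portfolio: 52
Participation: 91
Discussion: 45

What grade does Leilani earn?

C-

Quizzes: drop 54 → average of remaining 2 = 147/2 = 73.5
Weighted total:
  Homework 69 × 0.14 = 9.66
  Capstone 98 × 0.13 = 12.74
  Quizzes 73.5 × 0.17 = 12.495
  Weekly reports 88 × 0.08 = 7.04
  Portfolio 52 × 0.26 = 13.52
  Participation 91 × 0.13 = 11.83
  Discussion 45 × 0.09 = 4.05
Sum = 71.335
71.335 is ≥ 69 and < 72 → C-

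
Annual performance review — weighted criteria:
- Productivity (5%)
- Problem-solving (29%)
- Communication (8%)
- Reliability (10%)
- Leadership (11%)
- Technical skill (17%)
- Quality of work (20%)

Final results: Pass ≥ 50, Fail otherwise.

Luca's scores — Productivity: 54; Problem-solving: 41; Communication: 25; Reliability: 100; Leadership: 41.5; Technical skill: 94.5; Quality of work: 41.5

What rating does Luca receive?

Pass

Weighted total:
  Productivity 54 × 0.05 = 2.7
  Problem-solving 41 × 0.29 = 11.89
  Communication 25 × 0.08 = 2
  Reliability 100 × 0.1 = 10
  Leadership 41.5 × 0.11 = 4.565
  Technical skill 94.5 × 0.17 = 16.065
  Quality of work 41.5 × 0.2 = 8.3
Sum = 55.52
55.52 ≥ 50 → Pass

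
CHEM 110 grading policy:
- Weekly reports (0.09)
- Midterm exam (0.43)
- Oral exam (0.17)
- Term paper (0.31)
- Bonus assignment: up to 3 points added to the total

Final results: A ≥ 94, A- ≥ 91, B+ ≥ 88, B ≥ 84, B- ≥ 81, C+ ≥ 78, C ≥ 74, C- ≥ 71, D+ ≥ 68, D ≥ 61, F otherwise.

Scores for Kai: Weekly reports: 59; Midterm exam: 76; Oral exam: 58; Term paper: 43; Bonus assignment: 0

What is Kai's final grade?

Weighted total:
  Weekly reports 59 × 0.09 = 5.31
  Midterm exam 76 × 0.43 = 32.68
  Oral exam 58 × 0.17 = 9.86
  Term paper 43 × 0.31 = 13.33
Sum = 61.18
Bonus assignment: 61.18 + 0 = 61.18
61.18 is ≥ 61 and < 68 → D

D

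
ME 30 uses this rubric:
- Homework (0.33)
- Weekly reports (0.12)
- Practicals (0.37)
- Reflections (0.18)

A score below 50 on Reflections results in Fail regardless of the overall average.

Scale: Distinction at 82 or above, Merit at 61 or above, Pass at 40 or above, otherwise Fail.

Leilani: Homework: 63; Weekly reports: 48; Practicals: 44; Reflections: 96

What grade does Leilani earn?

Reflections score 96 ≥ 50: minimum met.
Weighted total:
  Homework 63 × 0.33 = 20.79
  Weekly reports 48 × 0.12 = 5.76
  Practicals 44 × 0.37 = 16.28
  Reflections 96 × 0.18 = 17.28
Sum = 60.11
60.11 is ≥ 40 and < 61 → Pass

Pass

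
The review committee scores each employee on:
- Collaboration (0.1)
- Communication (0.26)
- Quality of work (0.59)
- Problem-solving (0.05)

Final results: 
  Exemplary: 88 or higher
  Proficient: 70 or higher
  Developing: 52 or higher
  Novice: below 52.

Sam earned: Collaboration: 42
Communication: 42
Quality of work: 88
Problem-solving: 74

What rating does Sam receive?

Weighted total:
  Collaboration 42 × 0.1 = 4.2
  Communication 42 × 0.26 = 10.92
  Quality of work 88 × 0.59 = 51.92
  Problem-solving 74 × 0.05 = 3.7
Sum = 70.74
70.74 is ≥ 70 and < 88 → Proficient

Proficient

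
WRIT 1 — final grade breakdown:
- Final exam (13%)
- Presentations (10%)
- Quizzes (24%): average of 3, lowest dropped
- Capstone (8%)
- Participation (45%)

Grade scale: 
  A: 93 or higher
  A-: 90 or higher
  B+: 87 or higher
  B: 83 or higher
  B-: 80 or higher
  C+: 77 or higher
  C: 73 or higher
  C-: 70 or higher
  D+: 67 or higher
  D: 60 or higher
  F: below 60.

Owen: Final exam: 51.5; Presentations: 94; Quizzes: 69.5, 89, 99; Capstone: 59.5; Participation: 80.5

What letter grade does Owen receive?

Quizzes: drop 69.5 → average of remaining 2 = 188/2 = 94
Weighted total:
  Final exam 51.5 × 0.13 = 6.695
  Presentations 94 × 0.1 = 9.4
  Quizzes 94 × 0.24 = 22.56
  Capstone 59.5 × 0.08 = 4.76
  Participation 80.5 × 0.45 = 36.225
Sum = 79.64
79.64 is ≥ 77 and < 80 → C+

C+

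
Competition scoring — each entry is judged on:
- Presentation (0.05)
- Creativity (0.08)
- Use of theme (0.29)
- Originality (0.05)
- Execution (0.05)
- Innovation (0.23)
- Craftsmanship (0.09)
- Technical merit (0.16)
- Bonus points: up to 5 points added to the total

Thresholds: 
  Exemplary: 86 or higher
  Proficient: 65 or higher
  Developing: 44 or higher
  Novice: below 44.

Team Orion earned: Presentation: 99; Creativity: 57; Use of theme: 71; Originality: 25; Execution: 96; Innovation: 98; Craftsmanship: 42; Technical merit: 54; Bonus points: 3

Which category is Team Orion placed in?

Proficient

Weighted total:
  Presentation 99 × 0.05 = 4.95
  Creativity 57 × 0.08 = 4.56
  Use of theme 71 × 0.29 = 20.59
  Originality 25 × 0.05 = 1.25
  Execution 96 × 0.05 = 4.8
  Innovation 98 × 0.23 = 22.54
  Craftsmanship 42 × 0.09 = 3.78
  Technical merit 54 × 0.16 = 8.64
Sum = 71.11
Bonus points: 71.11 + 3 = 74.11
74.11 is ≥ 65 and < 86 → Proficient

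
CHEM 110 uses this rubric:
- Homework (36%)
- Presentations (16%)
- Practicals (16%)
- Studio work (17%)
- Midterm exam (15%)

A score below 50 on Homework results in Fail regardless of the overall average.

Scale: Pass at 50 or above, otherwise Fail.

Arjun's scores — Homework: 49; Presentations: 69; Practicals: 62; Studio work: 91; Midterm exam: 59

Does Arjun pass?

Fail

Homework score 49 < 50: minimum not met.
Weighted total:
  Homework 49 × 0.36 = 17.64
  Presentations 69 × 0.16 = 11.04
  Practicals 62 × 0.16 = 9.92
  Studio work 91 × 0.17 = 15.47
  Midterm exam 59 × 0.15 = 8.85
Sum = 62.92
Because the Homework minimum was not met, the result is Fail.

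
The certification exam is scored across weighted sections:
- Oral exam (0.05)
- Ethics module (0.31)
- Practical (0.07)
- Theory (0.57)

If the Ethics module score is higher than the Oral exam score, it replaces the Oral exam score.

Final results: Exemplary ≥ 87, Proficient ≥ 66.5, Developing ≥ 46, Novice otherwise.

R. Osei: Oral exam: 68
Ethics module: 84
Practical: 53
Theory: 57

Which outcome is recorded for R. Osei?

Developing

Ethics module (84) > Oral exam (68), so Oral exam counts as 84.
Weighted total:
  Oral exam 84 × 0.05 = 4.2
  Ethics module 84 × 0.31 = 26.04
  Practical 53 × 0.07 = 3.71
  Theory 57 × 0.57 = 32.49
Sum = 66.44
66.44 is ≥ 46 and < 66.5 → Developing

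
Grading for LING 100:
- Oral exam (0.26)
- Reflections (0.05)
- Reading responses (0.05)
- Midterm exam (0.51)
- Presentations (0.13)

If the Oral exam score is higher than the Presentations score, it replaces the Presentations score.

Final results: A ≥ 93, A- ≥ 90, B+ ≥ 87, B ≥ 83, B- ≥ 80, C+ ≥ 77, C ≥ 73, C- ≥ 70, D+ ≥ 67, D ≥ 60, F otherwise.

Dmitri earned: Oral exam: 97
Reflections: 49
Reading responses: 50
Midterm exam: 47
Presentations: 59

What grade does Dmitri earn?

D

Oral exam (97) > Presentations (59), so Presentations counts as 97.
Weighted total:
  Oral exam 97 × 0.26 = 25.22
  Reflections 49 × 0.05 = 2.45
  Reading responses 50 × 0.05 = 2.5
  Midterm exam 47 × 0.51 = 23.97
  Presentations 97 × 0.13 = 12.61
Sum = 66.75
66.75 is ≥ 60 and < 67 → D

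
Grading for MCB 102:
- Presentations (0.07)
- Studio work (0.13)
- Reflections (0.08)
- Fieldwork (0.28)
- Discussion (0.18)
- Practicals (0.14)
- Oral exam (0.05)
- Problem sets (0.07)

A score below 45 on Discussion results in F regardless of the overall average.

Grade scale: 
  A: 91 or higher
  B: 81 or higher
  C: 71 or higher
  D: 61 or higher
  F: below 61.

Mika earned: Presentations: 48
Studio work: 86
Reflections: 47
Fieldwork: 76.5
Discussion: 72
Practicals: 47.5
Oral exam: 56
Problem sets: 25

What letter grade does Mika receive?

D

Discussion score 72 ≥ 45: minimum met.
Weighted total:
  Presentations 48 × 0.07 = 3.36
  Studio work 86 × 0.13 = 11.18
  Reflections 47 × 0.08 = 3.76
  Fieldwork 76.5 × 0.28 = 21.42
  Discussion 72 × 0.18 = 12.96
  Practicals 47.5 × 0.14 = 6.65
  Oral exam 56 × 0.05 = 2.8
  Problem sets 25 × 0.07 = 1.75
Sum = 63.88
63.88 is ≥ 61 and < 71 → D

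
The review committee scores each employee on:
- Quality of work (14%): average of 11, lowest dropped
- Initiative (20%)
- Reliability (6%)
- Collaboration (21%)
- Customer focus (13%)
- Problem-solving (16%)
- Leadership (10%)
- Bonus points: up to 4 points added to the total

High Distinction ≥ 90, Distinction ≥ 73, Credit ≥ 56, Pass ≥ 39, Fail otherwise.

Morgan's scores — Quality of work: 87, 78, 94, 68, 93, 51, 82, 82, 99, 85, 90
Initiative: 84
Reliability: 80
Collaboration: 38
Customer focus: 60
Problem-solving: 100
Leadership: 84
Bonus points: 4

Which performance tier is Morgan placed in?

Distinction

Quality of work: drop 51 → average of remaining 10 = 858/10 = 85.8
Weighted total:
  Quality of work 85.8 × 0.14 = 12.012
  Initiative 84 × 0.2 = 16.8
  Reliability 80 × 0.06 = 4.8
  Collaboration 38 × 0.21 = 7.98
  Customer focus 60 × 0.13 = 7.8
  Problem-solving 100 × 0.16 = 16
  Leadership 84 × 0.1 = 8.4
Sum = 73.792
Bonus points: 73.792 + 4 = 77.792
77.792 is ≥ 73 and < 90 → Distinction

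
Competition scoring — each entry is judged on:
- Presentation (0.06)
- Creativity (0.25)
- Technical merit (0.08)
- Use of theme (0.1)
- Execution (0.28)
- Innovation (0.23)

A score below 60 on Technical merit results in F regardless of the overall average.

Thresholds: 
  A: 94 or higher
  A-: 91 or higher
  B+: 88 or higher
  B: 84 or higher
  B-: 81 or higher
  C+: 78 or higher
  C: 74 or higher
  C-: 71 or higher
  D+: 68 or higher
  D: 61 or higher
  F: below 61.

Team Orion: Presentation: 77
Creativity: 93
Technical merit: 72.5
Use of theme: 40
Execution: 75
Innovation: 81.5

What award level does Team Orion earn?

C

Technical merit score 72.5 ≥ 60: minimum met.
Weighted total:
  Presentation 77 × 0.06 = 4.62
  Creativity 93 × 0.25 = 23.25
  Technical merit 72.5 × 0.08 = 5.8
  Use of theme 40 × 0.1 = 4
  Execution 75 × 0.28 = 21
  Innovation 81.5 × 0.23 = 18.745
Sum = 77.415
77.415 is ≥ 74 and < 78 → C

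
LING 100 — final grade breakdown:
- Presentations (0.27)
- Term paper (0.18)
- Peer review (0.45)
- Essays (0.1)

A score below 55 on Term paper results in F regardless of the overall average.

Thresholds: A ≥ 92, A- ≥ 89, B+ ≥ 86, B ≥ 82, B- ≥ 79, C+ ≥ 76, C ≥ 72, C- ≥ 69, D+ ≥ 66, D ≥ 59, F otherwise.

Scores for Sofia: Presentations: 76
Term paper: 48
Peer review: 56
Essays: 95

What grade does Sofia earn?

F

Term paper score 48 < 55: minimum not met.
Weighted total:
  Presentations 76 × 0.27 = 20.52
  Term paper 48 × 0.18 = 8.64
  Peer review 56 × 0.45 = 25.2
  Essays 95 × 0.1 = 9.5
Sum = 63.86
Because the Term paper minimum was not met, the result is F.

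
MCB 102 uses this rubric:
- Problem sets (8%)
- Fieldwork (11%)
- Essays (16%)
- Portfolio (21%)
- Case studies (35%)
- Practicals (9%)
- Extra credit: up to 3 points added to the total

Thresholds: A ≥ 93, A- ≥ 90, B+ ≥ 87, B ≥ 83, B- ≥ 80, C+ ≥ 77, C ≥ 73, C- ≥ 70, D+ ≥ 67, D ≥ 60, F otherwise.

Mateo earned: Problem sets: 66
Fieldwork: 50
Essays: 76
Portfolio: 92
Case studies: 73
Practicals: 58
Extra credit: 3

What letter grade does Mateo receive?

C

Weighted total:
  Problem sets 66 × 0.08 = 5.28
  Fieldwork 50 × 0.11 = 5.5
  Essays 76 × 0.16 = 12.16
  Portfolio 92 × 0.21 = 19.32
  Case studies 73 × 0.35 = 25.55
  Practicals 58 × 0.09 = 5.22
Sum = 73.03
Extra credit: 73.03 + 3 = 76.03
76.03 is ≥ 73 and < 77 → C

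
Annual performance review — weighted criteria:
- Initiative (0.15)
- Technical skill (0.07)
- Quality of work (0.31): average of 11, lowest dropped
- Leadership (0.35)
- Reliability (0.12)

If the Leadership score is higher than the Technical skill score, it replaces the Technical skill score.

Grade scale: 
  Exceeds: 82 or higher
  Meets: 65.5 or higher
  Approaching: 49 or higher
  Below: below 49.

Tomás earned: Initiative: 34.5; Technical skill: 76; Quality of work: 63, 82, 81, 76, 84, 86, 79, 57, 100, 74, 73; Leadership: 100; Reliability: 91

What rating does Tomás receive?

Exceeds

Quality of work: drop 57 → average of remaining 10 = 798/10 = 79.8
Leadership (100) > Technical skill (76), so Technical skill counts as 100.
Weighted total:
  Initiative 34.5 × 0.15 = 5.175
  Technical skill 100 × 0.07 = 7
  Quality of work 79.8 × 0.31 = 24.738
  Leadership 100 × 0.35 = 35
  Reliability 91 × 0.12 = 10.92
Sum = 82.833
82.833 ≥ 82 → Exceeds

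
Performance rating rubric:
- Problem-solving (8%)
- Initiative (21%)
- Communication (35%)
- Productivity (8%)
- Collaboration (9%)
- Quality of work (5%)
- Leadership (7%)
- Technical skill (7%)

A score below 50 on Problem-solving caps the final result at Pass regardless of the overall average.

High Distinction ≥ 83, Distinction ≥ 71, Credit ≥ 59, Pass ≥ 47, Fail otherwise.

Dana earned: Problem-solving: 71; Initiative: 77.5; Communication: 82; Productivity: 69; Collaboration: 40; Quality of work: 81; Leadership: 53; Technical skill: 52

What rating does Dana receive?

Problem-solving score 71 ≥ 50: minimum met.
Weighted total:
  Problem-solving 71 × 0.08 = 5.68
  Initiative 77.5 × 0.21 = 16.275
  Communication 82 × 0.35 = 28.7
  Productivity 69 × 0.08 = 5.52
  Collaboration 40 × 0.09 = 3.6
  Quality of work 81 × 0.05 = 4.05
  Leadership 53 × 0.07 = 3.71
  Technical skill 52 × 0.07 = 3.64
Sum = 71.175
71.175 is ≥ 71 and < 83 → Distinction

Distinction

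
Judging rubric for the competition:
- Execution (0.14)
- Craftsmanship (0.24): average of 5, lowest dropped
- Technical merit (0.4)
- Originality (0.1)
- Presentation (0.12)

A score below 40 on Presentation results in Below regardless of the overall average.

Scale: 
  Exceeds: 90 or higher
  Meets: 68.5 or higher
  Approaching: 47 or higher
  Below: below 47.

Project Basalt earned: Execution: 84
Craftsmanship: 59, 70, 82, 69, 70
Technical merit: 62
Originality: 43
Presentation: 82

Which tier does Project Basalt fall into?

Approaching

Craftsmanship: drop 59 → average of remaining 4 = 291/4 = 72.75
Presentation score 82 ≥ 40: minimum met.
Weighted total:
  Execution 84 × 0.14 = 11.76
  Craftsmanship 72.75 × 0.24 = 17.46
  Technical merit 62 × 0.4 = 24.8
  Originality 43 × 0.1 = 4.3
  Presentation 82 × 0.12 = 9.84
Sum = 68.16
68.16 is ≥ 47 and < 68.5 → Approaching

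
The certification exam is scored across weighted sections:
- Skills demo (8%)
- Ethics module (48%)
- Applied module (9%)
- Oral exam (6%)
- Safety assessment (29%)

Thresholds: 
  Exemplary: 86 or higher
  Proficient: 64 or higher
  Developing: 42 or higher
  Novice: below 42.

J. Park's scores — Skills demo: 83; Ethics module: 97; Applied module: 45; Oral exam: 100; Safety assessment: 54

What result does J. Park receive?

Weighted total:
  Skills demo 83 × 0.08 = 6.64
  Ethics module 97 × 0.48 = 46.56
  Applied module 45 × 0.09 = 4.05
  Oral exam 100 × 0.06 = 6
  Safety assessment 54 × 0.29 = 15.66
Sum = 78.91
78.91 is ≥ 64 and < 86 → Proficient

Proficient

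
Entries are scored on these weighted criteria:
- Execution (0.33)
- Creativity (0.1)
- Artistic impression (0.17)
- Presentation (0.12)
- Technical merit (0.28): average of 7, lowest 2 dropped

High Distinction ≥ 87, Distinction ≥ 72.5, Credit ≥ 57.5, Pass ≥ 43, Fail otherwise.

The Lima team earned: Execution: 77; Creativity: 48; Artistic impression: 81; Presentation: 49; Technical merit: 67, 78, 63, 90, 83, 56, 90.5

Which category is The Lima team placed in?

Distinction

Technical merit: drop 56, 63 → average of remaining 5 = 408.5/5 = 81.7
Weighted total:
  Execution 77 × 0.33 = 25.41
  Creativity 48 × 0.1 = 4.8
  Artistic impression 81 × 0.17 = 13.77
  Presentation 49 × 0.12 = 5.88
  Technical merit 81.7 × 0.28 = 22.876
Sum = 72.736
72.736 is ≥ 72.5 and < 87 → Distinction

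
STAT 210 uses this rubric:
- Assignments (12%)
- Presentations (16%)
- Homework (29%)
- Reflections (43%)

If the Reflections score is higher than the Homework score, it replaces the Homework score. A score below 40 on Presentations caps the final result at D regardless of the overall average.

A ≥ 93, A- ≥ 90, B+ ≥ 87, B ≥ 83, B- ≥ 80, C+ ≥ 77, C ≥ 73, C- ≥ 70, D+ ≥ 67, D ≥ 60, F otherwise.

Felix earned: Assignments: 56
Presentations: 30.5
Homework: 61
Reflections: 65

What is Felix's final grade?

F

Reflections (65) > Homework (61), so Homework counts as 65.
Presentations score 30.5 < 40: minimum not met.
Weighted total:
  Assignments 56 × 0.12 = 6.72
  Presentations 30.5 × 0.16 = 4.88
  Homework 65 × 0.29 = 18.85
  Reflections 65 × 0.43 = 27.95
Sum = 58.4
58.4 would be F; cap at D applies → F.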